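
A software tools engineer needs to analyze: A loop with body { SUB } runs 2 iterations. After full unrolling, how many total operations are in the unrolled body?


Loop body operations: SUB (1 op per iteration)
Unrolling 2 iterations:
  Iteration 1: SUB (1 ops)
  Iteration 2: SUB (1 ops)
Total: 2 iterations * 1 ops/iter = 2 operations

2


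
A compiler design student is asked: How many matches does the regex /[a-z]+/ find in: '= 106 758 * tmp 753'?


Pattern: /[a-z]+/ (identifiers)
Input: '= 106 758 * tmp 753'
Scanning for matches:
  Match 1: 'tmp'
Total matches: 1

1


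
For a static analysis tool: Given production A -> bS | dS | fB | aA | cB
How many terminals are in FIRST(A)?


Production: A -> bS | dS | fB | aA | cB
Examining each alternative for leading terminals:
  A -> bS : first terminal = 'b'
  A -> dS : first terminal = 'd'
  A -> fB : first terminal = 'f'
  A -> aA : first terminal = 'a'
  A -> cB : first terminal = 'c'
FIRST(A) = {a, b, c, d, f}
Count: 5

5


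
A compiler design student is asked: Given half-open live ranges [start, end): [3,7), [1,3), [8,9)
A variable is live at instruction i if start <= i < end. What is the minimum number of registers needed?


Live ranges:
  Var0: [3, 7)
  Var1: [1, 3)
  Var2: [8, 9)
Sweep-line events (position, delta, active):
  pos=1 start -> active=1
  pos=3 end -> active=0
  pos=3 start -> active=1
  pos=7 end -> active=0
  pos=8 start -> active=1
  pos=9 end -> active=0
Maximum simultaneous active: 1
Minimum registers needed: 1

1


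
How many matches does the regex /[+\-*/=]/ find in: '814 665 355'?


Pattern: /[+\-*/=]/ (operators)
Input: '814 665 355'
Scanning for matches:
Total matches: 0

0


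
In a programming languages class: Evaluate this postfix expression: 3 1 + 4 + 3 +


Processing tokens left to right:
Push 3, Push 1
Pop 3 and 1, compute 3 + 1 = 4, push 4
Push 4
Pop 4 and 4, compute 4 + 4 = 8, push 8
Push 3
Pop 8 and 3, compute 8 + 3 = 11, push 11
Stack result: 11

11


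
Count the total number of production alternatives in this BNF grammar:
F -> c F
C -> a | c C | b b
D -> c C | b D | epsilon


Counting alternatives per rule:
  F: 1 alternative(s)
  C: 3 alternative(s)
  D: 3 alternative(s)
Sum: 1 + 3 + 3 = 7

7


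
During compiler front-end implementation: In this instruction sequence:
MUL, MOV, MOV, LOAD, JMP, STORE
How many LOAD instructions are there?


Scanning instruction sequence for LOAD:
  Position 1: MUL
  Position 2: MOV
  Position 3: MOV
  Position 4: LOAD <- MATCH
  Position 5: JMP
  Position 6: STORE
Matches at positions: [4]
Total LOAD count: 1

1


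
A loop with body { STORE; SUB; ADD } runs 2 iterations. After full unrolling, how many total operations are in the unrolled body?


Loop body operations: STORE, SUB, ADD (3 ops per iteration)
Unrolling 2 iterations:
  Iteration 1: STORE, SUB, ADD (3 ops)
  Iteration 2: STORE, SUB, ADD (3 ops)
Total: 2 iterations * 3 ops/iter = 6 operations

6


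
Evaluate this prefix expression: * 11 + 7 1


Parsing prefix expression: * 11 + 7 1
Step 1: Innermost operation '+ 7 1'
  7 + 1 = 8
Step 2: Outer operation '* 11 [8]'
  11 * 8 = 88

88


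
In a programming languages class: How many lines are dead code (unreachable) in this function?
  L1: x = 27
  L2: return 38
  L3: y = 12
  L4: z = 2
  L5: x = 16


Analyzing control flow:
  L1: reachable (before return)
  L2: reachable (return statement)
  L3: DEAD (after return at L2)
  L4: DEAD (after return at L2)
  L5: DEAD (after return at L2)
Return at L2, total lines = 5
Dead lines: L3 through L5
Count: 3

3


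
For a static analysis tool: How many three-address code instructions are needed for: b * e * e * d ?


Expression: b * e * e * d
Generating three-address code (respecting * over +/- precedence):
  Instruction 1: t1 = b * e
  Instruction 2: t2 = t1 * e
  Instruction 3: t3 = t2 * d
Total instructions: 3

3


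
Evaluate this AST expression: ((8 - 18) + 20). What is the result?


Expression: ((8 - 18) + 20)
Evaluating step by step:
  8 - 18 = -10
  -10 + 20 = 10
Result: 10

10


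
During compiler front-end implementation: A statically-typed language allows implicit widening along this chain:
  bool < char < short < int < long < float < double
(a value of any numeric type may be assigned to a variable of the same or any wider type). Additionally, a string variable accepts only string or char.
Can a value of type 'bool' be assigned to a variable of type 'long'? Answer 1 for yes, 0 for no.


Target variable type: long
Source value type: bool
Numeric ranks: bool=0, long=4
Widening allowed iff rank(source) <= rank(target): 0 <= 4? Yes
Result: 1

1


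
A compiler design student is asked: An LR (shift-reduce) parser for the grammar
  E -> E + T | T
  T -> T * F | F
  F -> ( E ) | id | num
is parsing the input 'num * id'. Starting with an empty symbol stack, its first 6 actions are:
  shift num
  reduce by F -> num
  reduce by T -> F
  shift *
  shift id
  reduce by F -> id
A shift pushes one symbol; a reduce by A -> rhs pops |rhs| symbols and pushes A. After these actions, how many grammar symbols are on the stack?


Tracking the symbol stack through each action:
  Action 1: shift 'num' : push -> stack = [num] (size 1)
  Action 2: reduce by F -> num : pop 1, push F -> stack = [F] (size 1)
  Action 3: reduce by T -> F : pop 1, push T -> stack = [T] (size 1)
  Action 4: shift '*' : push -> stack = [T, *] (size 2)
  Action 5: shift 'id' : push -> stack = [T, *, id] (size 3)
  Action 6: reduce by F -> id : pop 1, push F -> stack = [T, *, F] (size 3)
Final stack size: 3

3


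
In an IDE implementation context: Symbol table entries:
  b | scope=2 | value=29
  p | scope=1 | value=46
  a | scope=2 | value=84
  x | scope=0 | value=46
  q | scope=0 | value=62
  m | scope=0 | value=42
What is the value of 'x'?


Searching symbol table for 'x':
  b | scope=2 | value=29
  p | scope=1 | value=46
  a | scope=2 | value=84
  x | scope=0 | value=46 <- MATCH
  q | scope=0 | value=62
  m | scope=0 | value=42
Found 'x' at scope 0 with value 46

46


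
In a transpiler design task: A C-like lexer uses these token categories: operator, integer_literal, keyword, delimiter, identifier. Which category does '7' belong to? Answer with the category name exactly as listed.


Token: '7'
Checking categories:
  identifier: no
  integer_literal: YES
  operator: no
  keyword: no
  delimiter: no
Category: integer_literal

integer_literal


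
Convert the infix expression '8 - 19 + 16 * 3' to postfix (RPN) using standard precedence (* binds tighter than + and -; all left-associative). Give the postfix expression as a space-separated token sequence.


Applying the shunting-yard algorithm:
  Operand 8 -> output
  Push '-' onto operator stack -> op-stack: [-]
  Operand 19 -> output
  See '+' (prec 1); top '-' (prec 1) >= it -> pop '-' to output
  Push '+' onto operator stack -> op-stack: [+]
  Operand 16 -> output
  Push '*' onto operator stack -> op-stack: [+, *]
  Operand 3 -> output
  End of input: pop '*' to output
  End of input: pop '+' to output
Postfix result: 8 19 - 16 3 * +

8 19 - 16 3 * +


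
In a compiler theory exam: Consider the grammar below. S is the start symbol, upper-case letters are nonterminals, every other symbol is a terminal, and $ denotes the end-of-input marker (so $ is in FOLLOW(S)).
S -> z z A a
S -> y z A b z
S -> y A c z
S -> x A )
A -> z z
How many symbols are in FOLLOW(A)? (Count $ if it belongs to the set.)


S is the start symbol and does not occur in any rule body, so FOLLOW(S) = {$}.
Examining every occurrence of A in a rule body:
  S -> z z A a : A is followed by terminal 'a' -> add 'a'
  S -> y z A b z : A is followed by terminal 'b' -> add 'b'
  S -> y A c z : A is followed by terminal 'c' -> add 'c'
  S -> x A ) : A is followed by terminal ')' -> add ')'
  A -> z z : A does not occur in the body -> contributes nothing
FOLLOW(A) = {), a, b, c}
Count: 4

4


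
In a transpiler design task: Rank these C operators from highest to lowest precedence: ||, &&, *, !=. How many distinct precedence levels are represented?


Looking up precedence for each operator:
  || -> precedence 1
  && -> precedence 2
  * -> precedence 6
  != -> precedence 3
Sorted highest to lowest: *, !=, &&, ||
Distinct precedence values: [6, 3, 2, 1]
Number of distinct levels: 4

4


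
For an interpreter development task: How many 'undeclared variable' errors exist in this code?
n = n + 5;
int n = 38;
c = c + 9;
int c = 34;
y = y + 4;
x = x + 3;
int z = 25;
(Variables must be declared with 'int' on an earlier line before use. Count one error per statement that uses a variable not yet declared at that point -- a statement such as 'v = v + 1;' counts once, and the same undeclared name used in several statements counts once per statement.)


Scanning code line by line:
  Line 1: use 'n' -> ERROR (undeclared)
  Line 2: declare 'n' -> declared = ['n']
  Line 3: use 'c' -> ERROR (undeclared)
  Line 4: declare 'c' -> declared = ['c', 'n']
  Line 5: use 'y' -> ERROR (undeclared)
  Line 6: use 'x' -> ERROR (undeclared)
  Line 7: declare 'z' -> declared = ['c', 'n', 'z']
Total undeclared variable errors: 4

4


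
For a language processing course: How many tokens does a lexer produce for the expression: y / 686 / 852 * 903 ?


Scanning 'y / 686 / 852 * 903'
Token 1: 'y' -> identifier
Token 2: '/' -> operator
Token 3: '686' -> integer_literal
Token 4: '/' -> operator
Token 5: '852' -> integer_literal
Token 6: '*' -> operator
Token 7: '903' -> integer_literal
Total tokens: 7

7


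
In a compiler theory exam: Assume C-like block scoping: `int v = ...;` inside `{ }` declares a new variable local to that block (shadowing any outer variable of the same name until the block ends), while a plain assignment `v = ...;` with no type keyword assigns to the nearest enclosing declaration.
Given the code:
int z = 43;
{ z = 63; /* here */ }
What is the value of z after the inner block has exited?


Analyzing scoping rules:
Outer scope: declares z = 43
Inner block: 'z = 63;' has no type keyword, so it is an assignment to the outer z (no shadowing)
The assignment changed the outer variable itself, so the new value persists after the block -> 63
Result: 63

63


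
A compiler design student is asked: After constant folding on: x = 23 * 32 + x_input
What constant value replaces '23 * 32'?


Identifying constant sub-expression:
  Original: x = 23 * 32 + x_input
  23 and 32 are both compile-time constants
  Evaluating: 23 * 32 = 736
  After folding: x = 736 + x_input

736


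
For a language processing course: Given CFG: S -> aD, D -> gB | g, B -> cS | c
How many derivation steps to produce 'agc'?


Grammar: S -> aD, D -> gB | g, B -> cS | c
Deriving 'agc':
Step 1: S -> aD => aD
Step 2: D -> gB => agB
Step 3: B -> c => agc
Total derivation steps: 3

3


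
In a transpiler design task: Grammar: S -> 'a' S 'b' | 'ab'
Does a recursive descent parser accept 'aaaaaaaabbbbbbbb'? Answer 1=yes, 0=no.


Grammar accepts strings of the form a^n b^n (n >= 1)
Word: 'aaaaaaaabbbbbbbb'
Counting: 8 a's and 8 b's
Check: 8 == 8? Yes
Derivation (S -> aSb applied 7 time(s), then S -> ab): S => aSb => aaSbb => aaaSbbb => aaaaSbbbb => aaaaaSbbbbb => aaaaaaSbbbbbb => aaaaaaaSbbbbbbb => aaaaaaaabbbbbbbb
Accepted

1


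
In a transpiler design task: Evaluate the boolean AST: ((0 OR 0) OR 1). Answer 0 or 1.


Step 1: Evaluate inner node
  0 OR 0 = 0
Step 2: Evaluate root node
  0 OR 1 = 1

1


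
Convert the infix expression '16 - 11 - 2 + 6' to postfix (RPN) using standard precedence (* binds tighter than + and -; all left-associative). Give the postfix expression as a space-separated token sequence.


Applying the shunting-yard algorithm:
  Operand 16 -> output
  Push '-' onto operator stack -> op-stack: [-]
  Operand 11 -> output
  See '-' (prec 1); top '-' (prec 1) >= it -> pop '-' to output
  Push '-' onto operator stack -> op-stack: [-]
  Operand 2 -> output
  See '+' (prec 1); top '-' (prec 1) >= it -> pop '-' to output
  Push '+' onto operator stack -> op-stack: [+]
  Operand 6 -> output
  End of input: pop '+' to output
Postfix result: 16 11 - 2 - 6 +

16 11 - 2 - 6 +


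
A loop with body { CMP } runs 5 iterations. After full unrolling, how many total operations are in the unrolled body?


Loop body operations: CMP (1 op per iteration)
Unrolling 5 iterations:
  Iteration 1: CMP (1 ops)
  Iteration 2: CMP (1 ops)
  Iteration 3: CMP (1 ops)
  Iteration 4: CMP (1 ops)
  Iteration 5: CMP (1 ops)
Total: 5 iterations * 1 ops/iter = 5 operations

5


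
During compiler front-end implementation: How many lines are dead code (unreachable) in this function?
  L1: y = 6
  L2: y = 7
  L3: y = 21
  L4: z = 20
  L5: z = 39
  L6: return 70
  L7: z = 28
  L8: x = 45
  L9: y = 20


Analyzing control flow:
  L1: reachable (before return)
  L2: reachable (before return)
  L3: reachable (before return)
  L4: reachable (before return)
  L5: reachable (before return)
  L6: reachable (return statement)
  L7: DEAD (after return at L6)
  L8: DEAD (after return at L6)
  L9: DEAD (after return at L6)
Return at L6, total lines = 9
Dead lines: L7 through L9
Count: 3

3


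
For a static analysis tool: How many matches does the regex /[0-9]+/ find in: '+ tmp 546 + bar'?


Pattern: /[0-9]+/ (int literals)
Input: '+ tmp 546 + bar'
Scanning for matches:
  Match 1: '546'
Total matches: 1

1


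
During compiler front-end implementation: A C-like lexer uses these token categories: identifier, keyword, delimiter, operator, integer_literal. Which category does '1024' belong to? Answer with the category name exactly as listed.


Token: '1024'
Checking categories:
  identifier: no
  integer_literal: YES
  operator: no
  keyword: no
  delimiter: no
Category: integer_literal

integer_literal


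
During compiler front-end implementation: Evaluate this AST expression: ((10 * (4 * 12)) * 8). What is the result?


Expression: ((10 * (4 * 12)) * 8)
Evaluating step by step:
  4 * 12 = 48
  10 * 48 = 480
  480 * 8 = 3840
Result: 3840

3840


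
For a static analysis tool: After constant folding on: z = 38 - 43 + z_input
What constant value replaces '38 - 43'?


Identifying constant sub-expression:
  Original: z = 38 - 43 + z_input
  38 and 43 are both compile-time constants
  Evaluating: 38 - 43 = -5
  After folding: z = -5 + z_input

-5


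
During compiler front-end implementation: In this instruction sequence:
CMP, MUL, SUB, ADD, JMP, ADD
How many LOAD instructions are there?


Scanning instruction sequence for LOAD:
  Position 1: CMP
  Position 2: MUL
  Position 3: SUB
  Position 4: ADD
  Position 5: JMP
  Position 6: ADD
Matches at positions: []
Total LOAD count: 0

0


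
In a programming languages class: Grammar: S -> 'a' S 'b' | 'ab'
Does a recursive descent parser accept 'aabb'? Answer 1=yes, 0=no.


Grammar accepts strings of the form a^n b^n (n >= 1)
Word: 'aabb'
Counting: 2 a's and 2 b's
Check: 2 == 2? Yes
Derivation (S -> aSb applied 1 time(s), then S -> ab): S => aSb => aabb
Accepted

1


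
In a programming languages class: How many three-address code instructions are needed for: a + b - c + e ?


Expression: a + b - c + e
Generating three-address code (respecting * over +/- precedence):
  Instruction 1: t1 = a + b
  Instruction 2: t2 = t1 - c
  Instruction 3: t3 = t2 + e
Total instructions: 3

3


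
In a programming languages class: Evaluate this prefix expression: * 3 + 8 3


Parsing prefix expression: * 3 + 8 3
Step 1: Innermost operation '+ 8 3'
  8 + 3 = 11
Step 2: Outer operation '* 3 [11]'
  3 * 11 = 33

33


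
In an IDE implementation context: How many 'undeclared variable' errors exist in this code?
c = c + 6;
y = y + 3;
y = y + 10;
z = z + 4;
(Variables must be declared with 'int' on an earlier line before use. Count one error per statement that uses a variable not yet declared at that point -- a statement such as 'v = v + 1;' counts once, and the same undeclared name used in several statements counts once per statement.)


Scanning code line by line:
  Line 1: use 'c' -> ERROR (undeclared)
  Line 2: use 'y' -> ERROR (undeclared)
  Line 3: use 'y' -> ERROR (undeclared)
  Line 4: use 'z' -> ERROR (undeclared)
Total undeclared variable errors: 4

4


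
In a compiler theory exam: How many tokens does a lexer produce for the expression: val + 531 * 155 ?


Scanning 'val + 531 * 155'
Token 1: 'val' -> identifier
Token 2: '+' -> operator
Token 3: '531' -> integer_literal
Token 4: '*' -> operator
Token 5: '155' -> integer_literal
Total tokens: 5

5


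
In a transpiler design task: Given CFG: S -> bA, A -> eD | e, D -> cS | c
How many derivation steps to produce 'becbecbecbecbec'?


Grammar: S -> bA, A -> eD | e, D -> cS | c
Deriving 'becbecbecbecbec':
Step 1: S -> bA => bA
Step 2: A -> eD => beD
Step 3: D -> cS => becS
Step 4: S -> bA => becbA
Step 5: A -> eD => becbeD
Step 6: D -> cS => becbecS
Step 7: S -> bA => becbecbA
Step 8: A -> eD => becbecbeD
Step 9: D -> cS => becbecbecS
Step 10: S -> bA => becbecbecbA
Step 11: A -> eD => becbecbecbeD
Step 12: D -> cS => becbecbecbecS
Step 13: S -> bA => becbecbecbecbA
Step 14: A -> eD => becbecbecbecbeD
Step 15: D -> c => becbecbecbecbec
Total derivation steps: 15

15


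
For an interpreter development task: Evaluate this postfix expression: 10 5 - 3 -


Processing tokens left to right:
Push 10, Push 5
Pop 10 and 5, compute 10 - 5 = 5, push 5
Push 3
Pop 5 and 3, compute 5 - 3 = 2, push 2
Stack result: 2

2


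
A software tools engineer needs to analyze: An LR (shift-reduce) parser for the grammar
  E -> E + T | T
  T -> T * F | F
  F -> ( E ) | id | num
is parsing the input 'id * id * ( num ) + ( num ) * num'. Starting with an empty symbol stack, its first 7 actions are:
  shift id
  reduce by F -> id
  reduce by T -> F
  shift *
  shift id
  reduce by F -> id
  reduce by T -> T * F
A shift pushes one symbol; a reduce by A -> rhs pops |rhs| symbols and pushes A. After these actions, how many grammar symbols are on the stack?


Tracking the symbol stack through each action:
  Action 1: shift 'id' : push -> stack = [id] (size 1)
  Action 2: reduce by F -> id : pop 1, push F -> stack = [F] (size 1)
  Action 3: reduce by T -> F : pop 1, push T -> stack = [T] (size 1)
  Action 4: shift '*' : push -> stack = [T, *] (size 2)
  Action 5: shift 'id' : push -> stack = [T, *, id] (size 3)
  Action 6: reduce by F -> id : pop 1, push F -> stack = [T, *, F] (size 3)
  Action 7: reduce by T -> T * F : pop 3, push T -> stack = [T] (size 1)
Final stack size: 1

1


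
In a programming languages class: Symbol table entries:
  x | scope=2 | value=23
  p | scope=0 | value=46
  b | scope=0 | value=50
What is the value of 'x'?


Searching symbol table for 'x':
  x | scope=2 | value=23 <- MATCH
  p | scope=0 | value=46
  b | scope=0 | value=50
Found 'x' at scope 2 with value 23

23


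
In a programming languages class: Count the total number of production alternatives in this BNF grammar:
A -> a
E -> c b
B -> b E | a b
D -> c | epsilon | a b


Counting alternatives per rule:
  A: 1 alternative(s)
  E: 1 alternative(s)
  B: 2 alternative(s)
  D: 3 alternative(s)
Sum: 1 + 1 + 2 + 3 = 7

7


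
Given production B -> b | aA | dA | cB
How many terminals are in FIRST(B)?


Production: B -> b | aA | dA | cB
Examining each alternative for leading terminals:
  B -> b : first terminal = 'b'
  B -> aA : first terminal = 'a'
  B -> dA : first terminal = 'd'
  B -> cB : first terminal = 'c'
FIRST(B) = {a, b, c, d}
Count: 4

4


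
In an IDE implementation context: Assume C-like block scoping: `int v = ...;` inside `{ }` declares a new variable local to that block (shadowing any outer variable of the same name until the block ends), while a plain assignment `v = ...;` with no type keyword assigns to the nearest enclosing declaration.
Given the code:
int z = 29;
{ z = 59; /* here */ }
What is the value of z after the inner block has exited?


Analyzing scoping rules:
Outer scope: declares z = 29
Inner block: 'z = 59;' has no type keyword, so it is an assignment to the outer z (no shadowing)
The assignment changed the outer variable itself, so the new value persists after the block -> 59
Result: 59

59


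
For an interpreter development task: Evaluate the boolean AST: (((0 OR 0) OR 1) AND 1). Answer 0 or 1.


Step 1: Evaluate inner node
  0 OR 0 = 0
Step 2: Evaluate next node
  0 OR 1 = 1
Step 3: Evaluate root node
  1 AND 1 = 1

1


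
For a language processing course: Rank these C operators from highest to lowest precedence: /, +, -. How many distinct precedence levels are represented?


Looking up precedence for each operator:
  / -> precedence 6
  + -> precedence 5
  - -> precedence 5
Sorted highest to lowest: /, +, -
Distinct precedence values: [6, 5]
Number of distinct levels: 2

2


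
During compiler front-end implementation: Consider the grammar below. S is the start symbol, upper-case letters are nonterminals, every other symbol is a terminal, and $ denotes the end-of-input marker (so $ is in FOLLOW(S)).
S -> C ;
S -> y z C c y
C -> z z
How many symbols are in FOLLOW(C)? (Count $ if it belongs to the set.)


S is the start symbol and does not occur in any rule body, so FOLLOW(S) = {$}.
Examining every occurrence of C in a rule body:
  S -> C ; : C is followed by terminal ';' -> add ';'
  S -> y z C c y : C is followed by terminal 'c' -> add 'c'
  C -> z z : C does not occur in the body -> contributes nothing
FOLLOW(C) = {;, c}
Count: 2

2


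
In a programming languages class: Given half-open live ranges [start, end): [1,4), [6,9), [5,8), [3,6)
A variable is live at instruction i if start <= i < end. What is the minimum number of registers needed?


Live ranges:
  Var0: [1, 4)
  Var1: [6, 9)
  Var2: [5, 8)
  Var3: [3, 6)
Sweep-line events (position, delta, active):
  pos=1 start -> active=1
  pos=3 start -> active=2
  pos=4 end -> active=1
  pos=5 start -> active=2
  pos=6 end -> active=1
  pos=6 start -> active=2
  pos=8 end -> active=1
  pos=9 end -> active=0
Maximum simultaneous active: 2
Minimum registers needed: 2

2


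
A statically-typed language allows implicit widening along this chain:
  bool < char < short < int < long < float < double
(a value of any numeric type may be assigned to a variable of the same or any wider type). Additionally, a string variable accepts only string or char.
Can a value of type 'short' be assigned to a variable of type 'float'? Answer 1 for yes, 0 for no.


Target variable type: float
Source value type: short
Numeric ranks: short=2, float=5
Widening allowed iff rank(source) <= rank(target): 2 <= 5? Yes
Result: 1

1


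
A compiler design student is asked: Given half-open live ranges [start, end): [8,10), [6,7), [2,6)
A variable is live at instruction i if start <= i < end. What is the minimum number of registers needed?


Live ranges:
  Var0: [8, 10)
  Var1: [6, 7)
  Var2: [2, 6)
Sweep-line events (position, delta, active):
  pos=2 start -> active=1
  pos=6 end -> active=0
  pos=6 start -> active=1
  pos=7 end -> active=0
  pos=8 start -> active=1
  pos=10 end -> active=0
Maximum simultaneous active: 1
Minimum registers needed: 1

1


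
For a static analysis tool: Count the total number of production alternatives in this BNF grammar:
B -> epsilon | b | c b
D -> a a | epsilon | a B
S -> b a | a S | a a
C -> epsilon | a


Counting alternatives per rule:
  B: 3 alternative(s)
  D: 3 alternative(s)
  S: 3 alternative(s)
  C: 2 alternative(s)
Sum: 3 + 3 + 3 + 2 = 11

11


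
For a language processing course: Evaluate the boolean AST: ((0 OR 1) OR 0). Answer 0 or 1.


Step 1: Evaluate inner node
  0 OR 1 = 1
Step 2: Evaluate root node
  1 OR 0 = 1

1


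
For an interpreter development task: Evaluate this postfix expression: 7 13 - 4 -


Processing tokens left to right:
Push 7, Push 13
Pop 7 and 13, compute 7 - 13 = -6, push -6
Push 4
Pop -6 and 4, compute -6 - 4 = -10, push -10
Stack result: -10

-10


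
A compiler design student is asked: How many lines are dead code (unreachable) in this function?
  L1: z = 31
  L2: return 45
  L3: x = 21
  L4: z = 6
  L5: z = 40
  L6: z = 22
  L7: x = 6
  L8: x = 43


Analyzing control flow:
  L1: reachable (before return)
  L2: reachable (return statement)
  L3: DEAD (after return at L2)
  L4: DEAD (after return at L2)
  L5: DEAD (after return at L2)
  L6: DEAD (after return at L2)
  L7: DEAD (after return at L2)
  L8: DEAD (after return at L2)
Return at L2, total lines = 8
Dead lines: L3 through L8
Count: 6

6


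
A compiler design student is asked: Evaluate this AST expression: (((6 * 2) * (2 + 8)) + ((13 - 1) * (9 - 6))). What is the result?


Expression: (((6 * 2) * (2 + 8)) + ((13 - 1) * (9 - 6)))
Evaluating step by step:
  6 * 2 = 12
  2 + 8 = 10
  12 * 10 = 120
  13 - 1 = 12
  9 - 6 = 3
  12 * 3 = 36
  120 + 36 = 156
Result: 156

156


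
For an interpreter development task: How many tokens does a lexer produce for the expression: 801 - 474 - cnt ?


Scanning '801 - 474 - cnt'
Token 1: '801' -> integer_literal
Token 2: '-' -> operator
Token 3: '474' -> integer_literal
Token 4: '-' -> operator
Token 5: 'cnt' -> identifier
Total tokens: 5

5


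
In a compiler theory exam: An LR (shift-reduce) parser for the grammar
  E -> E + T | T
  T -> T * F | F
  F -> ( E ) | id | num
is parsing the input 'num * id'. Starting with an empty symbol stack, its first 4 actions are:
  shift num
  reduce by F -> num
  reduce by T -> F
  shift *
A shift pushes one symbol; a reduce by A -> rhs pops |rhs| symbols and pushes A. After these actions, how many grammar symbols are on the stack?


Tracking the symbol stack through each action:
  Action 1: shift 'num' : push -> stack = [num] (size 1)
  Action 2: reduce by F -> num : pop 1, push F -> stack = [F] (size 1)
  Action 3: reduce by T -> F : pop 1, push T -> stack = [T] (size 1)
  Action 4: shift '*' : push -> stack = [T, *] (size 2)
Final stack size: 2

2


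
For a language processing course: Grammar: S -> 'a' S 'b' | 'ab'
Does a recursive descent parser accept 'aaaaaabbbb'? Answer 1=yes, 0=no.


Grammar accepts strings of the form a^n b^n (n >= 1)
Word: 'aaaaaabbbb'
Counting: 6 a's and 4 b's
Check: 6 == 4? No
Mismatch: a-count != b-count
Rejected

0


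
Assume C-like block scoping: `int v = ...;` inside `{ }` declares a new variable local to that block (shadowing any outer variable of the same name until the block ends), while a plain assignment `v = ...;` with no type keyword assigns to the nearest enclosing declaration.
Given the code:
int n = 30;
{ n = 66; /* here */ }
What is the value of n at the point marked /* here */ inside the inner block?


Analyzing scoping rules:
Outer scope: declares n = 30
Inner block: 'n = 66;' has no type keyword, so it is an assignment to the outer n (no shadowing)
Inside the block, after the assignment -> 66
Result: 66

66


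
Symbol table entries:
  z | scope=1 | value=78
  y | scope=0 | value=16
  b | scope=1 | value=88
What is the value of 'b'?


Searching symbol table for 'b':
  z | scope=1 | value=78
  y | scope=0 | value=16
  b | scope=1 | value=88 <- MATCH
Found 'b' at scope 1 with value 88

88


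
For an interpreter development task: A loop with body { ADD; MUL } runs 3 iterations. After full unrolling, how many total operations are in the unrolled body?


Loop body operations: ADD, MUL (2 ops per iteration)
Unrolling 3 iterations:
  Iteration 1: ADD, MUL (2 ops)
  Iteration 2: ADD, MUL (2 ops)
  Iteration 3: ADD, MUL (2 ops)
Total: 3 iterations * 2 ops/iter = 6 operations

6


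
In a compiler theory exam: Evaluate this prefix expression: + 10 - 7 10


Parsing prefix expression: + 10 - 7 10
Step 1: Innermost operation '- 7 10'
  7 - 10 = -3
Step 2: Outer operation '+ 10 [-3]'
  10 + -3 = 7

7


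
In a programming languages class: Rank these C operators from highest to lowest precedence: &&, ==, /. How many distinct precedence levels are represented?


Looking up precedence for each operator:
  && -> precedence 2
  == -> precedence 3
  / -> precedence 6
Sorted highest to lowest: /, ==, &&
Distinct precedence values: [6, 3, 2]
Number of distinct levels: 3

3


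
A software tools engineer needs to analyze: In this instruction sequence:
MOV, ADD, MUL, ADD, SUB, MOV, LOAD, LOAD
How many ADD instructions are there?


Scanning instruction sequence for ADD:
  Position 1: MOV
  Position 2: ADD <- MATCH
  Position 3: MUL
  Position 4: ADD <- MATCH
  Position 5: SUB
  Position 6: MOV
  Position 7: LOAD
  Position 8: LOAD
Matches at positions: [2, 4]
Total ADD count: 2

2


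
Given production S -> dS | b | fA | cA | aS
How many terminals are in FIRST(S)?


Production: S -> dS | b | fA | cA | aS
Examining each alternative for leading terminals:
  S -> dS : first terminal = 'd'
  S -> b : first terminal = 'b'
  S -> fA : first terminal = 'f'
  S -> cA : first terminal = 'c'
  S -> aS : first terminal = 'a'
FIRST(S) = {a, b, c, d, f}
Count: 5

5


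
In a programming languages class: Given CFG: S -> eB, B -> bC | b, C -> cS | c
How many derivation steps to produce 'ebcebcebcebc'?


Grammar: S -> eB, B -> bC | b, C -> cS | c
Deriving 'ebcebcebcebc':
Step 1: S -> eB => eB
Step 2: B -> bC => ebC
Step 3: C -> cS => ebcS
Step 4: S -> eB => ebceB
Step 5: B -> bC => ebcebC
Step 6: C -> cS => ebcebcS
Step 7: S -> eB => ebcebceB
Step 8: B -> bC => ebcebcebC
Step 9: C -> cS => ebcebcebcS
Step 10: S -> eB => ebcebcebceB
Step 11: B -> bC => ebcebcebcebC
Step 12: C -> c => ebcebcebcebc
Total derivation steps: 12

12


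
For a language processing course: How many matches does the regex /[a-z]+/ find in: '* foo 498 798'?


Pattern: /[a-z]+/ (identifiers)
Input: '* foo 498 798'
Scanning for matches:
  Match 1: 'foo'
Total matches: 1

1


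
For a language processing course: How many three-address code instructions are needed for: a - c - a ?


Expression: a - c - a
Generating three-address code (respecting * over +/- precedence):
  Instruction 1: t1 = a - c
  Instruction 2: t2 = t1 - a
Total instructions: 2

2


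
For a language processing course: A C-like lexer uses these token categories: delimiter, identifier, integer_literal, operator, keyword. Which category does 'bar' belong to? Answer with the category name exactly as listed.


Token: 'bar'
Checking categories:
  identifier: YES
  integer_literal: no
  operator: no
  keyword: no
  delimiter: no
Category: identifier

identifier


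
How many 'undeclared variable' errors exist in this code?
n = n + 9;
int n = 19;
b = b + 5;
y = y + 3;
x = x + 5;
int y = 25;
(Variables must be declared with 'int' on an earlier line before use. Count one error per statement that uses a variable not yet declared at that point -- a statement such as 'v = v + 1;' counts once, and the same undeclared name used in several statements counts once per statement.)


Scanning code line by line:
  Line 1: use 'n' -> ERROR (undeclared)
  Line 2: declare 'n' -> declared = ['n']
  Line 3: use 'b' -> ERROR (undeclared)
  Line 4: use 'y' -> ERROR (undeclared)
  Line 5: use 'x' -> ERROR (undeclared)
  Line 6: declare 'y' -> declared = ['n', 'y']
Total undeclared variable errors: 4

4


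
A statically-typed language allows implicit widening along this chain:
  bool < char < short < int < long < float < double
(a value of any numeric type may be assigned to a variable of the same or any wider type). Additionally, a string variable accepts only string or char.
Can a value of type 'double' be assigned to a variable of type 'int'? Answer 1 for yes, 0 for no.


Target variable type: int
Source value type: double
Numeric ranks: double=6, int=3
Widening allowed iff rank(source) <= rank(target): 6 <= 3? No
Result: 0

0


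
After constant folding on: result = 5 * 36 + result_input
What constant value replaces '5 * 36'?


Identifying constant sub-expression:
  Original: result = 5 * 36 + result_input
  5 and 36 are both compile-time constants
  Evaluating: 5 * 36 = 180
  After folding: result = 180 + result_input

180


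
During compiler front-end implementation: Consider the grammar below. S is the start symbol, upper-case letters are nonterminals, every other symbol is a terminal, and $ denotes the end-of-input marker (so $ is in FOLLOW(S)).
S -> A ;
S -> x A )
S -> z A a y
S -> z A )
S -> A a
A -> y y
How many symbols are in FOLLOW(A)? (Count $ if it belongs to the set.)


S is the start symbol and does not occur in any rule body, so FOLLOW(S) = {$}.
Examining every occurrence of A in a rule body:
  S -> A ; : A is followed by terminal ';' -> add ';'
  S -> x A ) : A is followed by terminal ')' -> add ')'
  S -> z A a y : A is followed by terminal 'a' -> add 'a'
  S -> z A ) : A is followed by terminal ')' -> add ')' (already in the set)
  S -> A a : A is followed by terminal 'a' -> add 'a' (already in the set)
  A -> y y : A does not occur in the body -> contributes nothing
FOLLOW(A) = {), ;, a}
Count: 3

3


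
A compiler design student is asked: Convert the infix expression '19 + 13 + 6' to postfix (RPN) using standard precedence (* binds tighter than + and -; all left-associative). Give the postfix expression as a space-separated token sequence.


Applying the shunting-yard algorithm:
  Operand 19 -> output
  Push '+' onto operator stack -> op-stack: [+]
  Operand 13 -> output
  See '+' (prec 1); top '+' (prec 1) >= it -> pop '+' to output
  Push '+' onto operator stack -> op-stack: [+]
  Operand 6 -> output
  End of input: pop '+' to output
Postfix result: 19 13 + 6 +

19 13 + 6 +


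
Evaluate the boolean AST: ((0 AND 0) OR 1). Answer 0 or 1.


Step 1: Evaluate inner node
  0 AND 0 = 0
Step 2: Evaluate root node
  0 OR 1 = 1

1


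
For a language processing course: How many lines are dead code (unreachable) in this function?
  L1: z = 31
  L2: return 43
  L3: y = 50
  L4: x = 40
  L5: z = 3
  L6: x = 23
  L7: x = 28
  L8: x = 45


Analyzing control flow:
  L1: reachable (before return)
  L2: reachable (return statement)
  L3: DEAD (after return at L2)
  L4: DEAD (after return at L2)
  L5: DEAD (after return at L2)
  L6: DEAD (after return at L2)
  L7: DEAD (after return at L2)
  L8: DEAD (after return at L2)
Return at L2, total lines = 8
Dead lines: L3 through L8
Count: 6

6


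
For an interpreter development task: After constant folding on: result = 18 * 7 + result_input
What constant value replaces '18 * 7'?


Identifying constant sub-expression:
  Original: result = 18 * 7 + result_input
  18 and 7 are both compile-time constants
  Evaluating: 18 * 7 = 126
  After folding: result = 126 + result_input

126


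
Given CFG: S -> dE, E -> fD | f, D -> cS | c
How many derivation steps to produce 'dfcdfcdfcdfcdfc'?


Grammar: S -> dE, E -> fD | f, D -> cS | c
Deriving 'dfcdfcdfcdfcdfc':
Step 1: S -> dE => dE
Step 2: E -> fD => dfD
Step 3: D -> cS => dfcS
Step 4: S -> dE => dfcdE
Step 5: E -> fD => dfcdfD
Step 6: D -> cS => dfcdfcS
Step 7: S -> dE => dfcdfcdE
Step 8: E -> fD => dfcdfcdfD
Step 9: D -> cS => dfcdfcdfcS
Step 10: S -> dE => dfcdfcdfcdE
Step 11: E -> fD => dfcdfcdfcdfD
Step 12: D -> cS => dfcdfcdfcdfcS
Step 13: S -> dE => dfcdfcdfcdfcdE
Step 14: E -> fD => dfcdfcdfcdfcdfD
Step 15: D -> c => dfcdfcdfcdfcdfc
Total derivation steps: 15

15


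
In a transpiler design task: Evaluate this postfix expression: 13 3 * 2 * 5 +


Processing tokens left to right:
Push 13, Push 3
Pop 13 and 3, compute 13 * 3 = 39, push 39
Push 2
Pop 39 and 2, compute 39 * 2 = 78, push 78
Push 5
Pop 78 and 5, compute 78 + 5 = 83, push 83
Stack result: 83

83


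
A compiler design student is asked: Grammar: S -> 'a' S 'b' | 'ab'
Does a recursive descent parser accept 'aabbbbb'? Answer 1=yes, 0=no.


Grammar accepts strings of the form a^n b^n (n >= 1)
Word: 'aabbbbb'
Counting: 2 a's and 5 b's
Check: 2 == 5? No
Mismatch: a-count != b-count
Rejected

0


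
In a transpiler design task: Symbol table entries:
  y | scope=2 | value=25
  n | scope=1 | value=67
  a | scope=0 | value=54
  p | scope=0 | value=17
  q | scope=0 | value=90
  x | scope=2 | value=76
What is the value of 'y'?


Searching symbol table for 'y':
  y | scope=2 | value=25 <- MATCH
  n | scope=1 | value=67
  a | scope=0 | value=54
  p | scope=0 | value=17
  q | scope=0 | value=90
  x | scope=2 | value=76
Found 'y' at scope 2 with value 25

25


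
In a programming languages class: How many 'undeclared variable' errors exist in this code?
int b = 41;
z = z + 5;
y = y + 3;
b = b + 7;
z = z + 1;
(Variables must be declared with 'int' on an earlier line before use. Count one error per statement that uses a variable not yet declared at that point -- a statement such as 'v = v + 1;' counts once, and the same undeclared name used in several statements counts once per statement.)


Scanning code line by line:
  Line 1: declare 'b' -> declared = ['b']
  Line 2: use 'z' -> ERROR (undeclared)
  Line 3: use 'y' -> ERROR (undeclared)
  Line 4: use 'b' -> OK (declared)
  Line 5: use 'z' -> ERROR (undeclared)
Total undeclared variable errors: 3

3


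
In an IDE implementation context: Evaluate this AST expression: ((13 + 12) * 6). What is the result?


Expression: ((13 + 12) * 6)
Evaluating step by step:
  13 + 12 = 25
  25 * 6 = 150
Result: 150

150


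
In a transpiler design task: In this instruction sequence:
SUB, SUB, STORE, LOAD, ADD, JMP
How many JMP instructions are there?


Scanning instruction sequence for JMP:
  Position 1: SUB
  Position 2: SUB
  Position 3: STORE
  Position 4: LOAD
  Position 5: ADD
  Position 6: JMP <- MATCH
Matches at positions: [6]
Total JMP count: 1

1


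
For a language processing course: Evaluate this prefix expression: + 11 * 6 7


Parsing prefix expression: + 11 * 6 7
Step 1: Innermost operation '* 6 7'
  6 * 7 = 42
Step 2: Outer operation '+ 11 [42]'
  11 + 42 = 53

53


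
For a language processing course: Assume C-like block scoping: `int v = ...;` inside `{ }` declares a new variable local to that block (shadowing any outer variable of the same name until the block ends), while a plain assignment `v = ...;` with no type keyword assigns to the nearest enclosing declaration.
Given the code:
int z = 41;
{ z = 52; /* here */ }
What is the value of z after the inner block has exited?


Analyzing scoping rules:
Outer scope: declares z = 41
Inner block: 'z = 52;' has no type keyword, so it is an assignment to the outer z (no shadowing)
The assignment changed the outer variable itself, so the new value persists after the block -> 52
Result: 52

52


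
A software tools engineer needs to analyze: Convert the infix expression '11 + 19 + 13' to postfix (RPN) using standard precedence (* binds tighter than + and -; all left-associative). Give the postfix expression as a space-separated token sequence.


Applying the shunting-yard algorithm:
  Operand 11 -> output
  Push '+' onto operator stack -> op-stack: [+]
  Operand 19 -> output
  See '+' (prec 1); top '+' (prec 1) >= it -> pop '+' to output
  Push '+' onto operator stack -> op-stack: [+]
  Operand 13 -> output
  End of input: pop '+' to output
Postfix result: 11 19 + 13 +

11 19 + 13 +


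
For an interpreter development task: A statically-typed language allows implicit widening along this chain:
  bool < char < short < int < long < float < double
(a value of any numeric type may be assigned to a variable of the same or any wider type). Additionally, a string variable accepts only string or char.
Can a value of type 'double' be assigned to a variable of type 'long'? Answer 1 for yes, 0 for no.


Target variable type: long
Source value type: double
Numeric ranks: double=6, long=4
Widening allowed iff rank(source) <= rank(target): 6 <= 4? No
Result: 0

0


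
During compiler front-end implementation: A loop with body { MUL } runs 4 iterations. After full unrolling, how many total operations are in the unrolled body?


Loop body operations: MUL (1 op per iteration)
Unrolling 4 iterations:
  Iteration 1: MUL (1 ops)
  Iteration 2: MUL (1 ops)
  Iteration 3: MUL (1 ops)
  Iteration 4: MUL (1 ops)
Total: 4 iterations * 1 ops/iter = 4 operations

4
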